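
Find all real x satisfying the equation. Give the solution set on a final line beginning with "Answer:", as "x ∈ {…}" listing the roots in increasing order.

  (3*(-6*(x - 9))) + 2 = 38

Step 1. [(3*(-6*(x - 9))) + 2 = 38] the outer +2 inverts by subtracting 2, so sub: 3*(-6*(x - 9)) = 36.
Step 2. [3*(-6*(x - 9)) = 36] 3·(inner) — divide through by 3, so div: -6*(x - 9) = 12.
Step 3. [-6*(x - 9) = 12] -6·(inner) — divide through by -6 ⇒ div: x - 9 = -2.
Step 4. [x - 9 = -2] -9 is outermost — add 9 both sides ⇒ sub: x = 7.

Answer: x ∈ {7}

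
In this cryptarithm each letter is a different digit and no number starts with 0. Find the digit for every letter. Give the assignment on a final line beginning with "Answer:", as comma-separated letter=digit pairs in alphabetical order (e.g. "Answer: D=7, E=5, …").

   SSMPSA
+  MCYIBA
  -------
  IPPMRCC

Step 1. [I] I is the leading digit of a 7-digit sum of two 6-digit numbers; the final carry is exactly 1, so I=1.
Step 2. [col 1: A + A ≡ C (mod 10)] several values work for C in column 1 (A + A ≡ C (mod 10), carry-in 0); try C=8. So C=8.
Step 3. [col 1: A + A ≡ C (mod 10)] column 1 (A + A ≡ C (mod 10), carry-in 0) doesn't pin A yet; pick A=9 and continue, so A=9.
Step 4. [col 2: S + B ≡ C (mod 10)] column 2 (S + B ≡ C (mod 10), carry-in 1) doesn't pin B yet; pick B=2 and continue ⇒ B=2.
Step 5. [col 2: S + B ≡ C (mod 10)] from column 2 (B=2, C=8, carry-in 1, digits 1,2,8,9 already taken and all letters distinct): S must equal 5, so S=5.
Step 6. [col 3: P + I ≡ R (mod 10)] column 3 (P + I ≡ R (mod 10), carry-in 0) doesn't pin R yet; pick R=4 and continue. So R=4.
Step 7. [col 3: P + I ≡ R (mod 10)] in column 3 we have P+I≡R with carry-in 0; given I=1, R=4 and digits 1,2,4,5,8,9 already taken and all letters distinct, that pins P to 3. So P=3.
Step 8. [col 4: M + Y ≡ M (mod 10)] column 4 reads M+Y+carry(0)=M with nothing yet; with digits 1,2,3,4,5,8,9 already taken and all letters distinct, the only value for Y is 0, so Y=0.
Step 9. [col 4: M + Y ≡ M (mod 10)] column 4 (M + Y ≡ M (mod 10), carry-in 0) doesn't pin M yet; pick M=7 and continue ⇒ M=7.

Answer: A=9, B=2, C=8, I=1, M=7, P=3, R=4, S=5, Y=0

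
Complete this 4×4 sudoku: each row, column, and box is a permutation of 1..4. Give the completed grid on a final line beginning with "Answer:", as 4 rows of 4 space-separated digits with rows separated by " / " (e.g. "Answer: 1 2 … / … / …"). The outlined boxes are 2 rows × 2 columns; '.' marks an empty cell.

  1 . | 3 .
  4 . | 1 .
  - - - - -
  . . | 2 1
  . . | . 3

Step 1. [r1c2∈{2}] r1c2's peers cover all but 2 ⇒ r1c2=2.
Step 2. [r3c2∈{3,4}] 4 has one home in row 3: r3c2 ⇒ r3c2=4.
Step 3. [r4c3∈{4}] r4c3 has the single candidate 4. So r4c3=4.
Step 4. [r1c4∈{4}] r1c4's peers cover all but 4. So r1c4=4.
Step 5. [r2c2∈{3}] only 3 remains possible at r2c2, so r2c2=3.
Step 6. [r3c1∈{3}] r3c1 has the single candidate 3 ⇒ r3c1=3.
Step 7. [r4c1∈{2}] r4c1's peers cover all but 2, so r4c1=2.
Step 8. [r2c4∈{2}] r2c4's peers cover all but 2. So r2c4=2.
Step 9. [r4c2∈{1}] r4c2 has the single candidate 1, so r4c2=1.

Answer: 1 2 3 4 / 4 3 1 2 / 3 4 2 1 / 2 1 4 3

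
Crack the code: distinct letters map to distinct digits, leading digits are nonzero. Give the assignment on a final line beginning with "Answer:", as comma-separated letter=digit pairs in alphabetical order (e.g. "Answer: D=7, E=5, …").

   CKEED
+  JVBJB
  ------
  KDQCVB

Step 1. [K] adding two 5-digit numbers gives at most 5+1 digits, and here it does — K is that final carry and must be 1, so K=1.
Step 2. [col 1: D + B ≡ B (mod 10)] from column 1 (nothing yet, carry-in 0, digits 1 already taken and all letters distinct): D must equal 0, so D=0.
Step 3. [col 1: D + B ≡ B (mod 10)] several values work for B in column 1 (D + B ≡ B (mod 10), carry-in 0); try B=2. So B=2.
Step 4. [col 2: E + J ≡ V (mod 10)] several values work for J in column 2 (E + J ≡ V (mod 10), carry-in 0); try J=3. So J=3.
Step 5. [col 2: E + J ≡ V (mod 10)] column 2 (E + J ≡ V (mod 10), carry-in 0) doesn't pin E yet; pick E=5 and continue ⇒ E=5.
Step 6. [col 2: E + J ≡ V (mod 10)] column 2 reads E+J+carry(0)=V with E=5, J=3; with digits 0,1,2,3,5 already taken and all letters distinct, the only value for V is 8. So V=8.
Step 7. [col 3: E + B ≡ C (mod 10)] column 3: given E=5, B=2, carry-in 0, and digits 0,1,2,3,5,8 already taken and all letters distinct, E+B≡C (mod 10) forces C=7. So C=7.
Step 8. [col 4: K + V ≡ Q (mod 10)] column 4 reads K+V+carry(0)=Q with K=1, V=8; with digits 0,1,2,3,5,7,8 already taken and all letters distinct, the only value for Q is 9 ⇒ Q=9.

Answer: B=2, C=7, D=0, E=5, J=3, K=1, Q=9, V=8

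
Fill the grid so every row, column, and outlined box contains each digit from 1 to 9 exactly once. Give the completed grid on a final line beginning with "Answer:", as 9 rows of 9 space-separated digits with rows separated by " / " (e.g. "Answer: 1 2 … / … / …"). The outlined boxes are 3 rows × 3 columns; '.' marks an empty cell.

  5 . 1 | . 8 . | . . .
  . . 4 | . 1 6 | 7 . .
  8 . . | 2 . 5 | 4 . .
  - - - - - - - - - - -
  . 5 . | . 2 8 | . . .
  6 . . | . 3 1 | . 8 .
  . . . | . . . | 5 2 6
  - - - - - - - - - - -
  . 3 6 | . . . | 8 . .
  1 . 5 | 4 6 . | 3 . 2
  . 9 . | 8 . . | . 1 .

Step 1. [r5c7∈{9}] r5c7 has the single candidate 9 ⇒ r5c7=9.
Step 2. [r6c5∈{4,7,9}] r6c5 is the only open cell in col 5 admitting 4. So r6c5=4.
Step 3. [r6c3∈{3,7,8,9}] in col 3, 8 fits only at r6c3 ⇒ r6c3=8.
Step 4. [r6c1∈{3,7,9}] r6c1 is the only open cell in row 6 admitting 3. So r6c1=3.
Step 5. [r3c3∈{3,7,9}] 3 has one home in col 3: r3c3 ⇒ r3c3=3.
Step 6. [r2c1∈{2,9}] box 1 places 9 nowhere but r2c1. So r2c1=9.
Step 7. [r2c4∈{3}] r2c4's peers cover all but 3. So r2c4=3.
Step 8. [r5c2∈{2,4,7}] r5c2 is the only open cell in col 2 admitting 4, so r5c2=4.
Step 9. [r4c1∈{7}] r4c1's peers cover all but 7. So r4c1=7.
Step 10. [r9c3∈{2,7}] 7 has one home in col 3: r9c3 ⇒ r9c3=7.
Step 11. [r7c4∈{1,5,7,9}] across row 7, 1 lands solely at r7c4. So r7c4=1.
Step 12. [r3c9∈{1,9}] 1 has one home in row 3: r3c9, so r3c9=1.
Step 13. [r9c5∈{5}] r9c5 is down to just 5 ⇒ r9c5=5.
Step 14. [r9c9∈{4}] r9c9 has the single candidate 4 ⇒ r9c9=4.
Step 15. [r5c9∈{7}] only 7 remains possible at r5c9, so r5c9=7.
Step 16. [r4c9∈{3}] r4c9 has the single candidate 3 ⇒ r4c9=3.
Step 17. [r1c9∈{9}] only 9 remains possible at r1c9 ⇒ r1c9=9.
Step 18. [r1c4∈{7}] r1c4 is down to just 7. So r1c4=7.
Step 19. [r7c5∈{7,9}] col 5 places 7 nowhere but r7c5 ⇒ r7c5=7.
Step 20. [r3c8∈{6}] r3c8 is down to just 6, so r3c8=6.
Step 21. [r8c6∈{9}] r8c6 is down to just 9 ⇒ r8c6=9.
Step 22. [r9c1∈{2}] nothing but 2 survives at r9c1. So r9c1=2.
Step 23. [r7c9∈{5}] r7c9 is down to just 5, so r7c9=5.
Step 24. [r1c7∈{2}] only 2 remains possible at r1c7 ⇒ r1c7=2.
Step 25. [r4c3∈{9}] r4c3 is down to just 9, so r4c3=9.
Step 26. [r7c6∈{2}] r7c6's peers cover all but 2 ⇒ r7c6=2.
Step 27. [r2c9∈{8}] only 8 remains possible at r2c9, so r2c9=8.
Step 28. [r1c6∈{4}] r1c6 is down to just 4, so r1c6=4.
Step 29. [r1c8∈{3}] only 3 remains possible at r1c8. So r1c8=3.
Step 30. [r3c5∈{9}] r3c5's peers cover all but 9, so r3c5=9.
Step 31. [r6c4∈{9}] only 9 remains possible at r6c4, so r6c4=9.
Step 32. [r3c2∈{7}] nothing but 7 survives at r3c2, so r3c2=7.
Step 33. [r2c2∈{2}] r2c2 has the single candidate 2 ⇒ r2c2=2.
Step 34. [r6c2∈{1}] r6c2 has the single candidate 1. So r6c2=1.
Step 35. [r6c6∈{7}] r6c6 is down to just 7 ⇒ r6c6=7.
Step 36. [r9c6∈{3}] r9c6's peers cover all but 3 ⇒ r9c6=3.
Step 37. [r8c8∈{7}] r8c8's peers cover all but 7 ⇒ r8c8=7.
Step 38. [r2c8∈{5}] nothing but 5 survives at r2c8. So r2c8=5.
Step 39. [r7c1∈{4}] r7c1 has the single candidate 4, so r7c1=4.
Step 40. [r4c8∈{4}] only 4 remains possible at r4c8. So r4c8=4.
Step 41. [r4c4∈{6}] r4c4 is down to just 6, so r4c4=6.
Step 42. [r4c7∈{1}] r4c7's peers cover all but 1 ⇒ r4c7=1.
Step 43. [r7c8∈{9}] only 9 remains possible at r7c8, so r7c8=9.
Step 44. [r8c2∈{8}] r8c2 has the single candidate 8. So r8c2=8.
Step 45. [r9c7∈{6}] only 6 remains possible at r9c7 ⇒ r9c7=6.
Step 46. [r5c3∈{2}] r5c3's peers cover all but 2 ⇒ r5c3=2.
Step 47. [r1c2∈{6}] nothing but 6 survives at r1c2. So r1c2=6.
Step 48. [r5c4∈{5}] r5c4 is down to just 5, so r5c4=5.

Answer: 5 6 1 7 8 4 2 3 9 / 9 2 4 3 1 6 7 5 8 / 8 7 3 2 9 5 4 6 1 / 7 5 9 6 2 8 1 4 3 / 6 4 2 5 3 1 9 8 7 / 3 1 8 9 4 7 5 2 6 / 4 3 6 1 7 2 8 9 5 / 1 8 5 4 6 9 3 7 2 / 2 9 7 8 5 3 6 1 4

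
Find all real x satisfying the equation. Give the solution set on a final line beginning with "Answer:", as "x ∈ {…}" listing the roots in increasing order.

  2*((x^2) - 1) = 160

Step 1. [2*((x^2) - 1) = 160] 2·(inner) — divide through by 2. So div: (x^2) - 1 = 80.
Step 2. [(x^2) - 1 = 80] add 1: x sits inside (… - 1), so sub: x^2 = 81.
Step 3. [x^2 = 81] LHS squared, RHS 81 ≥ 0: apply √ (±), so sqrt: x = 9 or -9.

Answer: x ∈ {-9, 9}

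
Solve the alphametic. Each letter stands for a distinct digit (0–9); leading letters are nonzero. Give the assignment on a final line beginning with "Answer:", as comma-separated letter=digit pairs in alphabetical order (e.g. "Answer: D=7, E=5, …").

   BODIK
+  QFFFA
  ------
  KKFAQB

Step 1. [col 1: K + A ≡ B (mod 10)] column 1 (K + A ≡ B (mod 10), carry-in 0) doesn't pin A yet; pick A=7 and continue, so A=7.
Step 2. [col 1: K + A ≡ B (mod 10)] no forcing yet in column 1 (carry-in 0); B=8 is free and consistent — try it. So B=8.
Step 3. [col 1: K + A ≡ B (mod 10)] in column 1 we have K+A≡B with carry-in 0; given A=7, B=8 and digits 7,8 already taken and all letters distinct, that pins K to 1, so K=1.
Step 4. [col 2: I + F ≡ Q (mod 10)] Q=3 is one option consistent with column 2 (I + F ≡ Q (mod 10), carry-in 0) — take it. So Q=3.
Step 5. [col 2: I + F ≡ Q (mod 10)] F=4 is one option consistent with column 2 (I + F ≡ Q (mod 10), carry-in 0) — take it, so F=4.
Step 6. [col 2: I + F ≡ Q (mod 10)] from column 2 (F=4, Q=3, carry-in 0, digits 1,3,4,7,8 already taken and all letters distinct): I must equal 9 ⇒ I=9.
Step 7. [col 3: D + F ≡ A (mod 10)] in column 3 we have D+F≡A with carry-in 1; given F=4, A=7 and digits 1,3,4,7,8,9 already taken and all letters distinct, that pins D to 2, so D=2.
Step 8. [col 4: O + F ≡ F (mod 10)] from column 4 (F=4, carry-in 0, digits 1,2,3,4,7,8,9 already taken and all letters distinct): O must equal 0, so O=0.

Answer: A=7, B=8, D=2, F=4, I=9, K=1, O=0, Q=3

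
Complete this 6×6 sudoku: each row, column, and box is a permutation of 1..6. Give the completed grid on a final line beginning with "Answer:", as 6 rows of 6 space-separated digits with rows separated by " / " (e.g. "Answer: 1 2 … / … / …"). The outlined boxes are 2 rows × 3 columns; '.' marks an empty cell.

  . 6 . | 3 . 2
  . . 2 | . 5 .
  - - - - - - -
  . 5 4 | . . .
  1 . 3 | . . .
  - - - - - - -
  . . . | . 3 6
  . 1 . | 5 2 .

Step 1. [r6c6∈{4}] r6c6's peers cover all but 4 ⇒ r6c6=4.
Step 2. [r3c1∈{2,6}] across box 3, 6 lands solely at r3c1 ⇒ r3c1=6.
Step 3. [r5c1∈{2,4,5}] across col 1, 2 lands solely at r5c1. So r5c1=2.
Step 4. [r2c4∈{1,4,6}] in row 2, 6 fits only at r2c4, so r2c4=6.
Step 5. [r1c5∈{1,4}] 4 has one home in box 2: r1c5, so r1c5=4.
Step 6. [r3c4∈{1,2}] r3c4 is the only open cell in row 3 admitting 2 ⇒ r3c4=2.
Step 7. [r2c1∈{3,4}] in col 1, 4 fits only at r2c1 ⇒ r2c1=4.
Step 8. [r2c6∈{1}] r2c6 is down to just 1. So r2c6=1.
Step 9. [r5c3∈{5}] only 5 remains possible at r5c3 ⇒ r5c3=5.
Step 10. [r2c2∈{3}] r2c2 is down to just 3 ⇒ r2c2=3.
Step 11. [r5c4∈{1}] r5c4 has the single candidate 1 ⇒ r5c4=1.
Step 12. [r4c6∈{5}] r4c6 has the single candidate 5. So r4c6=5.
Step 13. [r4c5∈{6}] r4c5 has the single candidate 6 ⇒ r4c5=6.
Step 14. [r1c3∈{1}] nothing but 1 survives at r1c3 ⇒ r1c3=1.
Step 15. [r6c3∈{6}] r6c3 has the single candidate 6 ⇒ r6c3=6.
Step 16. [r1c1∈{5}] r1c1 has the single candidate 5. So r1c1=5.
Step 17. [r3c6∈{3}] r3c6 has the single candidate 3, so r3c6=3.
Step 18. [r6c1∈{3}] r6c1 is down to just 3. So r6c1=3.
Step 19. [r4c2∈{2}] r4c2's peers cover all but 2. So r4c2=2.
Step 20. [r3c5∈{1}] r3c5 is down to just 1 ⇒ r3c5=1.
Step 21. [r5c2∈{4}] only 4 remains possible at r5c2. So r5c2=4.
Step 22. [r4c4∈{4}] r4c4's peers cover all but 4, so r4c4=4.

Answer: 5 6 1 3 4 2 / 4 3 2 6 5 1 / 6 5 4 2 1 3 / 1 2 3 4 6 5 / 2 4 5 1 3 6 / 3 1 6 5 2 4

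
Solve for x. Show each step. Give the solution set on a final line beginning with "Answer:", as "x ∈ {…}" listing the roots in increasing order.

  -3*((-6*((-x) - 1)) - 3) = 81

Step 1. [-3*((-6*((-x) - 1)) - 3) = 81] -3·(inner) — divide through by -3 ⇒ div: (-6*((-x) - 1)) - 3 = -27.
Step 2. [(-6*((-x) - 1)) - 3 = -27] add 3: x sits inside (… - 3). So sub: -6*((-x) - 1) = -24.
Step 3. [-6*((-x) - 1) = -24] LHS = -6·(…); ÷-6 both sides. So div: (-x) - 1 = 4.
Step 4. [(-x) - 1 = 4] the outer -1 inverts by adding 1. So sub: -x = 5.
Step 5. [-x = 5] LHS negated; negate both sides. So neg: x = -5.

Answer: x ∈ {-5}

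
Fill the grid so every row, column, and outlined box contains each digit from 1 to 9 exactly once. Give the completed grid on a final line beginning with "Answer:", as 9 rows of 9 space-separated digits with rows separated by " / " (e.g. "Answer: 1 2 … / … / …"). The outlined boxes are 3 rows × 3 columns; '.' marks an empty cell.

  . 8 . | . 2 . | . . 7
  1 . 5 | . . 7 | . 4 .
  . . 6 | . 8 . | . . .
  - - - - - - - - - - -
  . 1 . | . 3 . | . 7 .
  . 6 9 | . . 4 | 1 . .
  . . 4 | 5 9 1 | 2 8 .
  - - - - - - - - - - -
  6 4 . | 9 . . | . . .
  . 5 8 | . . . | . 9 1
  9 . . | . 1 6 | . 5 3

Step 1. [r1c3∈{3}] nothing but 3 survives at r1c3 ⇒ r1c3=3.
Step 2. [r4c4∈{2,6,8}] 6 has one home in box 5: r4c4, so r4c4=6.
Step 3. [r7c6∈{2,3,5,8}] across row 7, 3 lands solely at r7c6, so r7c6=3.
Step 4. [r4c3∈{2}] r4c3 is down to just 2 ⇒ r4c3=2.
Step 5. [r9c3∈{7}] r9c3 has the single candidate 7 ⇒ r9c3=7.
Step 6. [r5c5∈{7}] only 7 remains possible at r5c5, so r5c5=7.
Step 7. [r9c2∈{2}] r9c2 has the single candidate 2. So r9c2=2.
Step 8. [r2c9∈{2,6,8,9}] 2 has one home in row 2: r2c9, so r2c9=2.
Step 9. [r2c7∈{3,6,8,9}] across row 2, 8 lands solely at r2c7 ⇒ r2c7=8.
Step 10. [r5c9∈{5}] only 5 remains possible at r5c9 ⇒ r5c9=5.
Step 11. [r3c9∈{9}] r3c9's peers cover all but 9. So r3c9=9.
Step 12. [r8c4∈{2,4,7}] in col 4, 7 fits only at r8c4 ⇒ r8c4=7.
Step 13. [r9c7∈{4}] r9c7 is down to just 4 ⇒ r9c7=4.
Step 14. [r3c7∈{3,5}] col 7 places 3 nowhere but r3c7, so r3c7=3.
Step 15. [r6c2∈{3,7}] col 2 places 3 nowhere but r6c2, so r6c2=3.
Step 16. [r4c6∈{8}] r4c6 is down to just 8 ⇒ r4c6=8.
Step 17. [r1c8∈{1,6}] r1c8 is the only open cell in col 8 admitting 6, so r1c8=6.
Step 18. [r1c4∈{1,4}] 1 has one home in row 1: r1c4. So r1c4=1.
Step 19. [r3c1∈{2,4,7}] across row 3, 2 lands solely at r3c1. So r3c1=2.
Step 20. [r1c7∈{5}] r1c7 is down to just 5, so r1c7=5.
Step 21. [r8c1∈{3}] r8c1 has the single candidate 3. So r8c1=3.
Step 22. [r3c8∈{1}] nothing but 1 survives at r3c8, so r3c8=1.
Step 23. [r8c7∈{6}] nothing but 6 survives at r8c7, so r8c7=6.
Step 24. [r3c2∈{7}] r3c2 is down to just 7. So r3c2=7.
Step 25. [r3c4∈{4}] r3c4 is down to just 4, so r3c4=4.
Step 26. [r1c1∈{4}] nothing but 4 survives at r1c1 ⇒ r1c1=4.
Step 27. [r3c6∈{5}] only 5 remains possible at r3c6, so r3c6=5.
Step 28. [r5c1∈{8}] r5c1's peers cover all but 8. So r5c1=8.
Step 29. [r6c9∈{6}] nothing but 6 survives at r6c9 ⇒ r6c9=6.
Step 30. [r9c4∈{8}] r9c4 has the single candidate 8. So r9c4=8.
Step 31. [r4c7∈{9}] r4c7's peers cover all but 9, so r4c7=9.
Step 32. [r5c4∈{2}] only 2 remains possible at r5c4, so r5c4=2.
Step 33. [r2c2∈{9}] r2c2 has the single candidate 9, so r2c2=9.
Step 34. [r6c1∈{7}] only 7 remains possible at r6c1, so r6c1=7.
Step 35. [r8c6∈{2}] r8c6 has the single candidate 2. So r8c6=2.
Step 36. [r7c5∈{5}] only 5 remains possible at r7c5 ⇒ r7c5=5.
Step 37. [r4c1∈{5}] nothing but 5 survives at r4c1 ⇒ r4c1=5.
Step 38. [r5c8∈{3}] nothing but 3 survives at r5c8. So r5c8=3.
Step 39. [r4c9∈{4}] nothing but 4 survives at r4c9 ⇒ r4c9=4.
Step 40. [r2c5∈{6}] r2c5's peers cover all but 6. So r2c5=6.
Step 41. [r7c9∈{8}] r7c9 has the single candidate 8. So r7c9=8.
Step 42. [r7c7∈{7}] r7c7 has the single candidate 7. So r7c7=7.
Step 43. [r1c6∈{9}] r1c6 is down to just 9 ⇒ r1c6=9.
Step 44. [r8c5∈{4}] r8c5's peers cover all but 4, so r8c5=4.
Step 45. [r7c3∈{1}] r7c3's peers cover all but 1, so r7c3=1.
Step 46. [r7c8∈{2}] r7c8 has the single candidate 2, so r7c8=2.
Step 47. [r2c4∈{3}] r2c4 is down to just 3. So r2c4=3.

Answer: 4 8 3 1 2 9 5 6 7 / 1 9 5 3 6 7 8 4 2 / 2 7 6 4 8 5 3 1 9 / 5 1 2 6 3 8 9 7 4 / 8 6 9 2 7 4 1 3 5 / 7 3 4 5 9 1 2 8 6 / 6 4 1 9 5 3 7 2 8 / 3 5 8 7 4 2 6 9 1 / 9 2 7 8 1 6 4 5 3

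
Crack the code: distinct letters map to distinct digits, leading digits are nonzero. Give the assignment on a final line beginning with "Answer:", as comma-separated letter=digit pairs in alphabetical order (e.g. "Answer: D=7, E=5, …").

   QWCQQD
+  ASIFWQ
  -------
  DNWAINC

Step 1. [col 1: D + Q ≡ C (mod 10)] no forcing yet in column 1 (carry-in 0); Q=6 is free and consistent — try it, so Q=6.
Step 2. [col 1: D + Q ≡ C (mod 10)] several values work for C in column 1 (D + Q ≡ C (mod 10), carry-in 0); try C=7 ⇒ C=7.
Step 3. [col 1: D + Q ≡ C (mod 10)] column 1 reads D+Q+carry(0)=C with Q=6, C=7; with digits 6,7 already taken and all letters distinct, the only value for D is 1, so D=1.
Step 4. [col 2: Q + W ≡ N (mod 10)] column 2 (Q + W ≡ N (mod 10), carry-in 0) doesn't pin N yet; pick N=0 and continue ⇒ N=0.
Step 5. [col 2: Q + W ≡ N (mod 10)] in column 2 we have Q+W≡N with carry-in 0; given Q=6, N=0 and digits 0,1,6,7 already taken and all letters distinct, that pins W to 4 ⇒ W=4.
Step 6. [col 3: Q + F ≡ I (mod 10)] several values work for I in column 3 (Q + F ≡ I (mod 10), carry-in 1); try I=5. So I=5.
Step 7. [col 3: Q + F ≡ I (mod 10)] from column 3 (Q=6, I=5, carry-in 1, digits 0,1,4,5,6,7 already taken and all letters distinct): F must equal 8. So F=8.
Step 8. [col 4: C + I ≡ A (mod 10)] column 4 reads C+I+carry(1)=A with C=7, I=5; with digits 0,1,4,5,6,7,8 already taken and all letters distinct, the only value for A is 3 ⇒ A=3.
Step 9. [col 5: W + S ≡ W (mod 10)] column 5 reads W+S+carry(1)=W with W=4; with digits 0,1,3,4,5,6,7,8 already taken and all letters distinct, the only value for S is 9 ⇒ S=9.

Answer: A=3, C=7, D=1, F=8, I=5, N=0, Q=6, S=9, W=4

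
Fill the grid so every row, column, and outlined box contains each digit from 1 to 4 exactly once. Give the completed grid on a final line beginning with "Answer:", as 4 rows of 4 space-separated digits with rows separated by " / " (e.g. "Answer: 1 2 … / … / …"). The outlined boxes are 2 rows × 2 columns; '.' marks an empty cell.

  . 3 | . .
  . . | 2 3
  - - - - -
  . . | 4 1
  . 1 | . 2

Step 1. [r1c1∈{1,2,4}] across row 1, 2 lands solely at r1c1 ⇒ r1c1=2.
Step 2. [r4c1∈{3,4}] 4 has one home in row 4: r4c1. So r4c1=4.
Step 3. [r1c3∈{1}] only 1 remains possible at r1c3. So r1c3=1.
Step 4. [r2c2∈{4}] nothing but 4 survives at r2c2. So r2c2=4.
Step 5. [r4c3∈{3}] r4c3 has the single candidate 3, so r4c3=3.
Step 6. [r3c1∈{3}] r3c1 has the single candidate 3, so r3c1=3.
Step 7. [r1c4∈{4}] only 4 remains possible at r1c4. So r1c4=4.
Step 8. [r2c1∈{1}] r2c1 is down to just 1. So r2c1=1.
Step 9. [r3c2∈{2}] r3c2 has the single candidate 2, so r3c2=2.

Answer: 2 3 1 4 / 1 4 2 3 / 3 2 4 1 / 4 1 3 2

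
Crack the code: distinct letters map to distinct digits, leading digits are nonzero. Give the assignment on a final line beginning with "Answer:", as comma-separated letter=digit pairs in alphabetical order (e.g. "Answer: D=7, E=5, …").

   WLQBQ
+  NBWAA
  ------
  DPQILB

Step 1. [D] the sum has 6 digits but both addends have 5; that extra leading digit D is the final carry, namely 1, so D=1.
Step 2. [col 1: Q + A ≡ B (mod 10)] several values work for A in column 1 (Q + A ≡ B (mod 10), carry-in 0); try A=2, so A=2.
Step 3. [col 1: Q + A ≡ B (mod 10)] column 1 (Q + A ≡ B (mod 10), carry-in 0) doesn't pin B yet; pick B=6 and continue ⇒ B=6.
Step 4. [col 1: Q + A ≡ B (mod 10)] column 1 reads Q+A+carry(0)=B with A=2, B=6; with digits 1,2,6 already taken and all letters distinct, the only value for Q is 4. So Q=4.
Step 5. [col 2: B + A ≡ L (mod 10)] from column 2 (B=6, A=2, carry-in 0, digits 1,2,4,6 already taken and all letters distinct): L must equal 8. So L=8.
Step 6. [col 3: Q + W ≡ I (mod 10)] column 3 (Q + W ≡ I (mod 10), carry-in 0) doesn't pin W yet; pick W=5 and continue ⇒ W=5.
Step 7. [col 3: Q + W ≡ I (mod 10)] column 3: given Q=4, W=5, carry-in 0, and digits 1,2,4,5,6,8 already taken and all letters distinct, Q+W≡I (mod 10) forces I=9 ⇒ I=9.
Step 8. [col 5: W + N ≡ P (mod 10)] column 5 reads W+N+carry(1)=P with W=5; with digits 1,2,4,5,6,8,9 already taken and all letters distinct, the only value for P is 3 ⇒ P=3.
Step 9. [col 5: W + N ≡ P (mod 10)] in column 5 we have W+N≡P with carry-in 1; given W=5, P=3 and digits 1,2,3,4,5,6,8,9 already taken and all letters distinct, that pins N to 7, so N=7.

Answer: A=2, B=6, D=1, I=9, L=8, N=7, P=3, Q=4, W=5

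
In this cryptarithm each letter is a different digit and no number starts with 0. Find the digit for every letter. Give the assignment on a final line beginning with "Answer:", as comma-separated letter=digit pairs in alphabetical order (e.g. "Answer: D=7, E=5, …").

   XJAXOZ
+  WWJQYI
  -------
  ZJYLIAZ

Step 1. [col 1: Z + I ≡ Z (mod 10)] column 1 reads Z+I+carry(0)=Z with nothing yet; with all letters distinct, none taken yet, the only value for I is 0 ⇒ I=0.
Step 2. [col 1: Z + I ≡ Z (mod 10)] column 1 (Z + I ≡ Z (mod 10), carry-in 0) doesn't pin Z yet; pick Z=1 and continue, so Z=1.
Step 3. [col 2: O + Y ≡ A (mod 10)] Y=9 is one option consistent with column 2 (O + Y ≡ A (mod 10), carry-in 0) — take it ⇒ Y=9.
Step 4. [col 2: O + Y ≡ A (mod 10)] no forcing yet in column 2 (carry-in 0); A=4 is free and consistent — try it ⇒ A=4.
Step 5. [col 2: O + Y ≡ A (mod 10)] column 2 reads O+Y+carry(0)=A with Y=9, A=4; with digits 0,1,4,9 already taken and all letters distinct, the only value for O is 5 ⇒ O=5.
Step 6. [col 3: X + Q ≡ I (mod 10)] several values work for X in column 3 (X + Q ≡ I (mod 10), carry-in 1); try X=7, so X=7.
Step 7. [col 3: X + Q ≡ I (mod 10)] column 3: given X=7, I=0, carry-in 1, and digits 0,1,4,5,7,9 already taken and all letters distinct, X+Q≡I (mod 10) forces Q=2, so Q=2.
Step 8. [col 4: A + J ≡ L (mod 10)] several values work for J in column 4 (A + J ≡ L (mod 10), carry-in 1); try J=3. So J=3.
Step 9. [col 4: A + J ≡ L (mod 10)] column 4 reads A+J+carry(1)=L with A=4, J=3; with digits 0,1,2,3,4,5,7,9 already taken and all letters distinct, the only value for L is 8. So L=8.
Step 10. [col 5: J + W ≡ Y (mod 10)] column 5 reads J+W+carry(0)=Y with J=3, Y=9; with digits 0,1,2,3,4,5,7,8,9 already taken and all letters distinct, the only value for W is 6. So W=6.

Answer: A=4, I=0, J=3, L=8, O=5, Q=2, W=6, X=7, Y=9, Z=1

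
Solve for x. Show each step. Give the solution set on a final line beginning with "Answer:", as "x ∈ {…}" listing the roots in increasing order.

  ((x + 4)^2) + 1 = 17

Step 1. [((x + 4)^2) + 1 = 17] peel the +1: subtract 1 from each side ⇒ sub: (x + 4)^2 = 16.
Step 2. [(x + 4)^2 = 16] 16 ≥ 0, LHS is (·)² — take ±√, so sqrt: x + 4 = 4 or -4.
Step 3. [x + 4 = 4 or -4] subtract 4: x sits inside (… + 4), so sub: x = 0 or -8.

Answer: x ∈ {-8, 0}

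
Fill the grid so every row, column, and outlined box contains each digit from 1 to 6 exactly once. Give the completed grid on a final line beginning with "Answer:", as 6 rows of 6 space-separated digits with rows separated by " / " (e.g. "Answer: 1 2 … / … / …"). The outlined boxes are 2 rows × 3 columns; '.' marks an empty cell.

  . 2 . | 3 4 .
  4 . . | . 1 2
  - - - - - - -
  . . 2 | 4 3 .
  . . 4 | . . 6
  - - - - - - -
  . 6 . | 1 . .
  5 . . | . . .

Step 1. [r5c3∈{3}] r5c3 is down to just 3, so r5c3=3.
Step 2. [r1c6∈{5}] only 5 remains possible at r1c6. So r1c6=5.
Step 3. [r3c2∈{1,5}] row 3 places 5 nowhere but r3c2. So r3c2=5.
Step 4. [r6c2∈{1,4}] 4 has one home in col 2: r6c2, so r6c2=4.
Step 5. [r4c2∈{1,3}] across col 2, 1 lands solely at r4c2, so r4c2=1.
Step 6. [r6c5∈{2,6}] across col 5, 6 lands solely at r6c5 ⇒ r6c5=6.
Step 7. [r5c5∈{2,5}] 5 has one home in row 5: r5c5 ⇒ r5c5=5.
Step 8. [r1c1∈{1,6}] col 1 places 1 nowhere but r1c1 ⇒ r1c1=1.
Step 9. [r4c4∈{2,5}] across row 4, 5 lands solely at r4c4. So r4c4=5.
Step 10. [r2c4∈{6}] r2c4's peers cover all but 6 ⇒ r2c4=6.
Step 11. [r1c3∈{6}] r1c3 is down to just 6. So r1c3=6.
Step 12. [r6c4∈{2}] nothing but 2 survives at r6c4, so r6c4=2.
Step 13. [r5c1∈{2}] r5c1 has the single candidate 2, so r5c1=2.
Step 14. [r2c3∈{5}] only 5 remains possible at r2c3, so r2c3=5.
Step 15. [r3c1∈{6}] r3c1 is down to just 6. So r3c1=6.
Step 16. [r6c3∈{1}] nothing but 1 survives at r6c3. So r6c3=1.
Step 17. [r5c6∈{4}] r5c6 is down to just 4 ⇒ r5c6=4.
Step 18. [r4c1∈{3}] only 3 remains possible at r4c1. So r4c1=3.
Step 19. [r2c2∈{3}] only 3 remains possible at r2c2 ⇒ r2c2=3.
Step 20. [r3c6∈{1}] r3c6's peers cover all but 1. So r3c6=1.
Step 21. [r6c6∈{3}] r6c6's peers cover all but 3 ⇒ r6c6=3.
Step 22. [r4c5∈{2}] r4c5 is down to just 2, so r4c5=2.

Answer: 1 2 6 3 4 5 / 4 3 5 6 1 2 / 6 5 2 4 3 1 / 3 1 4 5 2 6 / 2 6 3 1 5 4 / 5 4 1 2 6 3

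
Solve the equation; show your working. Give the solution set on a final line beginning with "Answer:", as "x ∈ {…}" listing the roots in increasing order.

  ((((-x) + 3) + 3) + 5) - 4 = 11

Step 1. [((((-x) + 3) + 3) + 5) - 4 = 11] -4 is outermost — add 4 both sides. So sub: (((-x) + 3) + 3) + 5 = 15.
Step 2. [(((-x) + 3) + 3) + 5 = 15] peel the +5: subtract 5 from each side ⇒ sub: ((-x) + 3) + 3 = 10.
Step 3. [((-x) + 3) + 3 = 10] peel the +3: subtract 3 from each side. So sub: (-x) + 3 = 7.
Step 4. [(-x) + 3 = 7] subtract 3: x sits inside (… + 3). So sub: -x = 4.
Step 5. [-x = 4] leading − — multiply by −1 ⇒ neg: x = -4.

Answer: x ∈ {-4}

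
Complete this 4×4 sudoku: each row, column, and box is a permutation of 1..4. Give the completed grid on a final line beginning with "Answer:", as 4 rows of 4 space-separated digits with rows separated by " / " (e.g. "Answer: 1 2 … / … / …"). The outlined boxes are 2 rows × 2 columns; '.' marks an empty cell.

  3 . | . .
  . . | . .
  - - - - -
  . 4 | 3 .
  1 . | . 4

Step 1. [r4c3∈{2}] nothing but 2 survives at r4c3 ⇒ r4c3=2.
Step 2. [r3c4∈{1}] nothing but 1 survives at r3c4 ⇒ r3c4=1.
Step 3. [r1c4∈{2}] r1c4 has the single candidate 2, so r1c4=2.
Step 4. [r1c3∈{1,4}] in row 1, 4 fits only at r1c3, so r1c3=4.
Step 5. [r2c2∈{1,2}] col 2 places 2 nowhere but r2c2. So r2c2=2.
Step 6. [r2c4∈{3}] nothing but 3 survives at r2c4 ⇒ r2c4=3.
Step 7. [r2c3∈{1}] r2c3 has the single candidate 1, so r2c3=1.
Step 8. [r1c2∈{1}] nothing but 1 survives at r1c2. So r1c2=1.
Step 9. [r4c2∈{3}] r4c2 is down to just 3, so r4c2=3.
Step 10. [r2c1∈{4}] r2c1 is down to just 4 ⇒ r2c1=4.
Step 11. [r3c1∈{2}] only 2 remains possible at r3c1, so r3c1=2.

Answer: 3 1 4 2 / 4 2 1 3 / 2 4 3 1 / 1 3 2 4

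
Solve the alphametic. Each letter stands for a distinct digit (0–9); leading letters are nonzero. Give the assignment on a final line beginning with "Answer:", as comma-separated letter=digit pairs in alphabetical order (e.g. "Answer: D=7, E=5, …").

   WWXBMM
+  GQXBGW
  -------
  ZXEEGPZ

Step 1. [col 1: M + W ≡ Z (mod 10)] no forcing yet in column 1 (carry-in 0); M=4 is free and consistent — try it ⇒ M=4.
Step 2. [col 1: M + W ≡ Z (mod 10)] no forcing yet in column 1 (carry-in 0); Z=1 is free and consistent — try it, so Z=1.
Step 3. [col 1: M + W ≡ Z (mod 10)] in column 1 we have M+W≡Z with carry-in 0; given M=4, Z=1 and digits 1,4 already taken and all letters distinct, that pins W to 7 ⇒ W=7.
Step 4. [col 2: M + G ≡ P (mod 10)] column 2 (M + G ≡ P (mod 10), carry-in 1) doesn't pin P yet; pick P=0 and continue. So P=0.
Step 5. [col 2: M + G ≡ P (mod 10)] from column 2 (M=4, P=0, carry-in 1, digits 0,1,4,7 already taken and all letters distinct): G must equal 5. So G=5.
Step 6. [col 3: B + B ≡ G (mod 10)] from column 3 (G=5, carry-in 1, digits 0,1,4,5,7 already taken and all letters distinct): B must equal 2, so B=2.
Step 7. [col 4: X + X ≡ E (mod 10)] E=6 is one option consistent with column 4 (X + X ≡ E (mod 10), carry-in 0) — take it, so E=6.
Step 8. [col 4: X + X ≡ E (mod 10)] no forcing yet in column 4 (carry-in 0); X=3 is free and consistent — try it ⇒ X=3.
Step 9. [col 5: W + Q ≡ E (mod 10)] in column 5 we have W+Q≡E with carry-in 0; given W=7, E=6 and digits 0,1,2,3,4,5,6,7 already taken and all letters distinct, that pins Q to 9, so Q=9.

Answer: B=2, E=6, G=5, M=4, P=0, Q=9, W=7, X=3, Z=1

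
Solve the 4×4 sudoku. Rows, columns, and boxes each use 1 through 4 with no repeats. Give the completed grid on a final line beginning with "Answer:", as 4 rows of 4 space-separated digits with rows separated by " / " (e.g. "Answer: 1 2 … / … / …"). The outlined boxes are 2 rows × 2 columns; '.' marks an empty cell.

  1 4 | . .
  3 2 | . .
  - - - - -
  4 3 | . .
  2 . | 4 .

Step 1. [r4c4∈{1,3}] r4c4 is the only open cell in row 4 admitting 3, so r4c4=3.
Step 2. [r2c3∈{1}] r2c3 has the single candidate 1 ⇒ r2c3=1.
Step 3. [r3c3∈{2}] only 2 remains possible at r3c3, so r3c3=2.
Step 4. [r2c4∈{4}] nothing but 4 survives at r2c4. So r2c4=4.
Step 5. [r3c4∈{1}] r3c4's peers cover all but 1. So r3c4=1.
Step 6. [r1c4∈{2}] r1c4 has the single candidate 2 ⇒ r1c4=2.
Step 7. [r1c3∈{3}] nothing but 3 survives at r1c3, so r1c3=3.
Step 8. [r4c2∈{1}] r4c2 is down to just 1. So r4c2=1.

Answer: 1 4 3 2 / 3 2 1 4 / 4 3 2 1 / 2 1 4 3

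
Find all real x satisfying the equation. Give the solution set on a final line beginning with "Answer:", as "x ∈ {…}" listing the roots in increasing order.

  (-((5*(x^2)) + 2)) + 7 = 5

Step 1. [(-((5*(x^2)) + 2)) + 7 = 5] peel the +7: subtract 7 from each side. So sub: -((5*(x^2)) + 2) = -2.
Step 2. [-((5*(x^2)) + 2) = -2] LHS negated; negate both sides ⇒ neg: (5*(x^2)) + 2 = 2.
Step 3. [(5*(x^2)) + 2 = 2] 2 comes off first (subtract 2). So sub: 5*(x^2) = 0.
Step 4. [5*(x^2) = 0] divide by the outer 5, so div: x^2 = 0.
Step 5. [x^2 = 0] LHS squared, RHS 0 ≥ 0: apply √ (±) ⇒ sqrt: x = 0.

Answer: x ∈ {0}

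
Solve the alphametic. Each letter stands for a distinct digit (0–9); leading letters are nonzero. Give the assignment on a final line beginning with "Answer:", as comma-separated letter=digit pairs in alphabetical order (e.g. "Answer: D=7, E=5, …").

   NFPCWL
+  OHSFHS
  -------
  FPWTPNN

Step 1. [col 1: L + S ≡ N (mod 10)] column 1 (L + S ≡ N (mod 10), carry-in 0) doesn't pin L yet; pick L=3 and continue. So L=3.
Step 2. [col 1: L + S ≡ N (mod 10)] column 1 (L + S ≡ N (mod 10), carry-in 0) doesn't pin N yet; pick N=7 and continue, so N=7.
Step 3. [F] the sum has 7 digits but both addends have 6; that extra leading digit F is the final carry, namely 1 ⇒ F=1.
Step 4. [col 1: L + S ≡ N (mod 10)] column 1 reads L+S+carry(0)=N with L=3, N=7; with digits 1,3,7 already taken and all letters distinct, the only value for S is 4, so S=4.
Step 5. [col 2: W + H ≡ N (mod 10)] W=9 is one option consistent with column 2 (W + H ≡ N (mod 10), carry-in 0) — take it. So W=9.
Step 6. [col 2: W + H ≡ N (mod 10)] column 2 reads W+H+carry(0)=N with W=9, N=7; with digits 1,3,4,7,9 already taken and all letters distinct, the only value for H is 8, so H=8.
Step 7. [col 3: C + F ≡ P (mod 10)] from column 3 (F=1, carry-in 1, digits 1,3,4,7,8,9 already taken and all letters distinct): C must equal 0, so C=0.
Step 8. [col 3: C + F ≡ P (mod 10)] from column 3 (C=0, F=1, carry-in 1, digits 0,1,3,4,7,8,9 already taken and all letters distinct): P must equal 2. So P=2.
Step 9. [col 4: P + S ≡ T (mod 10)] column 4: given P=2, S=4, carry-in 0, and digits 0,1,2,3,4,7,8,9 already taken and all letters distinct, P+S≡T (mod 10) forces T=6 ⇒ T=6.
Step 10. [col 6: N + O ≡ P (mod 10)] from column 6 (N=7, P=2, carry-in 0, digits 0,1,2,3,4,6,7,8,9 already taken and all letters distinct): O must equal 5, so O=5.

Answer: C=0, F=1, H=8, L=3, N=7, O=5, P=2, S=4, T=6, W=9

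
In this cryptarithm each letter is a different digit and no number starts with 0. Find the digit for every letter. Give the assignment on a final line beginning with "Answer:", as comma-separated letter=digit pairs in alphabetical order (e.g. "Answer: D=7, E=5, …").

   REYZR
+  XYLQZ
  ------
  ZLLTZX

Step 1. [col 1: R + Z ≡ X (mod 10)] several values work for Z in column 1 (R + Z ≡ X (mod 10), carry-in 0); try Z=1 ⇒ Z=1.
Step 2. [col 1: R + Z ≡ X (mod 10)] column 1 (R + Z ≡ X (mod 10), carry-in 0) doesn't pin X yet; pick X=7 and continue. So X=7.
Step 3. [col 1: R + Z ≡ X (mod 10)] column 1 reads R+Z+carry(0)=X with Z=1, X=7; with digits 1,7 already taken and all letters distinct, the only value for R is 6 ⇒ R=6.
Step 4. [col 2: Z + Q ≡ Z (mod 10)] column 2: given Z=1, carry-in 0, and digits 1,6,7 already taken and all letters distinct, Z+Q≡Z (mod 10) forces Q=0, so Q=0.
Step 5. [col 3: Y + L ≡ T (mod 10)] several values work for T in column 3 (Y + L ≡ T (mod 10), carry-in 0); try T=2, so T=2.
Step 6. [col 3: Y + L ≡ T (mod 10)] several values work for L in column 3 (Y + L ≡ T (mod 10), carry-in 0); try L=4, so L=4.
Step 7. [col 3: Y + L ≡ T (mod 10)] column 3: given L=4, T=2, carry-in 0, and digits 0,1,2,4,6,7 already taken and all letters distinct, Y+L≡T (mod 10) forces Y=8 ⇒ Y=8.
Step 8. [col 4: E + Y ≡ L (mod 10)] in column 4 we have E+Y≡L with carry-in 1; given Y=8, L=4 and digits 0,1,2,4,6,7,8 already taken and all letters distinct, that pins E to 5, so E=5.

Answer: E=5, L=4, Q=0, R=6, T=2, X=7, Y=8, Z=1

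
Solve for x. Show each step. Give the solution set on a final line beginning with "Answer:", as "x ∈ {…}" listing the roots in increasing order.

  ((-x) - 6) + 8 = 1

Step 1. [((-x) - 6) + 8 = 1] peel the +8: subtract 8 from each side, so sub: (-x) - 6 = -7.
Step 2. [(-x) - 6 = -7] 6 comes off first (add 6), so sub: -x = -1.
Step 3. [-x = -1] flip signs both sides ⇒ neg: x = 1.

Answer: x ∈ {1}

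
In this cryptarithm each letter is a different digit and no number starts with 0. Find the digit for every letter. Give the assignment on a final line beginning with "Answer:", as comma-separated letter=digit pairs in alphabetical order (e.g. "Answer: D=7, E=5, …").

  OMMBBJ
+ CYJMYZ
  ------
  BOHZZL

Step 1. [col 1: J + Z ≡ L (mod 10)] no forcing yet in column 1 (carry-in 0); J=6 is free and consistent — try it ⇒ J=6.
Step 2. [col 1: J + Z ≡ L (mod 10)] L=5 is one option consistent with column 1 (J + Z ≡ L (mod 10), carry-in 0) — take it, so L=5.
Step 3. [col 1: J + Z ≡ L (mod 10)] in column 1 we have J+Z≡L with carry-in 0; given J=6, L=5 and digits 5,6 already taken and all letters distinct, that pins Z to 9, so Z=9.
Step 4. [col 2: B + Y ≡ Z (mod 10)] several values work for Y in column 2 (B + Y ≡ Z (mod 10), carry-in 1); try Y=1. So Y=1.
Step 5. [col 2: B + Y ≡ Z (mod 10)] column 2 reads B+Y+carry(1)=Z with Y=1, Z=9; with digits 1,5,6,9 already taken and all letters distinct, the only value for B is 7. So B=7.
Step 6. [col 3: B + M ≡ Z (mod 10)] column 3: given B=7, Z=9, carry-in 0, and digits 1,5,6,7,9 already taken and all letters distinct, B+M≡Z (mod 10) forces M=2, so M=2.
Step 7. [col 4: M + J ≡ H (mod 10)] column 4: given M=2, J=6, carry-in 0, and digits 1,2,5,6,7,9 already taken and all letters distinct, M+J≡H (mod 10) forces H=8, so H=8.
Step 8. [col 5: M + Y ≡ O (mod 10)] column 5: given M=2, Y=1, carry-in 0, and digits 1,2,5,6,7,8,9 already taken and all letters distinct, M+Y≡O (mod 10) forces O=3, so O=3.
Step 9. [col 6: O + C ≡ B (mod 10)] from column 6 (O=3, B=7, carry-in 0, digits 1,2,3,5,6,7,8,9 already taken and all letters distinct): C must equal 4 ⇒ C=4.

Answer: B=7, C=4, H=8, J=6, L=5, M=2, O=3, Y=1, Z=9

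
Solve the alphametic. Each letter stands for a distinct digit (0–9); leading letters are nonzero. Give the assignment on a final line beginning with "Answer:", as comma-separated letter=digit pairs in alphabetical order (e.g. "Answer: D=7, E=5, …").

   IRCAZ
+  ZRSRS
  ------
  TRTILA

Step 1. [col 1: Z + S ≡ A (mod 10)] column 1 (Z + S ≡ A (mod 10), carry-in 0) doesn't pin A yet; pick A=3 and continue, so A=3.
Step 2. [col 1: Z + S ≡ A (mod 10)] Z=8 is one option consistent with column 1 (Z + S ≡ A (mod 10), carry-in 0) — take it, so Z=8.
Step 3. [col 1: Z + S ≡ A (mod 10)] from column 1 (Z=8, A=3, carry-in 0, digits 3,8 already taken and all letters distinct): S must equal 5. So S=5.
Step 4. [col 2: A + R ≡ L (mod 10)] no forcing yet in column 2 (carry-in 1); R=0 is free and consistent — try it, so R=0.
Step 5. [col 2: A + R ≡ L (mod 10)] from column 2 (A=3, R=0, carry-in 1, digits 0,3,5,8 already taken and all letters distinct): L must equal 4 ⇒ L=4.
Step 6. [T] the sum has 6 digits but both addends have 5; that extra leading digit T is the final carry, namely 1. So T=1.
Step 7. [col 3: C + S ≡ I (mod 10)] no forcing yet in column 3 (carry-in 0); I=2 is free and consistent — try it ⇒ I=2.
Step 8. [col 3: C + S ≡ I (mod 10)] from column 3 (S=5, I=2, carry-in 0, digits 0,1,2,3,4,5,8 already taken and all letters distinct): C must equal 7 ⇒ C=7.

Answer: A=3, C=7, I=2, L=4, R=0, S=5, T=1, Z=8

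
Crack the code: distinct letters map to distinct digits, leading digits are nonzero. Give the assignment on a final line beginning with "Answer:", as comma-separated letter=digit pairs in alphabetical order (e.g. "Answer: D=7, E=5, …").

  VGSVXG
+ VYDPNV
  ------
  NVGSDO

Step 1. [col 1: G + V ≡ O (mod 10)] no forcing yet in column 1 (carry-in 0); G=2 is free and consistent — try it ⇒ G=2.
Step 2. [col 1: G + V ≡ O (mod 10)] O=6 is one option consistent with column 1 (G + V ≡ O (mod 10), carry-in 0) — take it, so O=6.
Step 3. [col 1: G + V ≡ O (mod 10)] in column 1 we have G+V≡O with carry-in 0; given G=2, O=6 and digits 2,6 already taken and all letters distinct, that pins V to 4, so V=4.
Step 4. [col 2: X + N ≡ D (mod 10)] X=9 is one option consistent with column 2 (X + N ≡ D (mod 10), carry-in 0) — take it ⇒ X=9.
Step 5. [col 2: X + N ≡ D (mod 10)] N=8 is one option consistent with column 2 (X + N ≡ D (mod 10), carry-in 0) — take it ⇒ N=8.
Step 6. [col 2: X + N ≡ D (mod 10)] column 2: given X=9, N=8, carry-in 0, and digits 2,4,6,8,9 already taken and all letters distinct, X+N≡D (mod 10) forces D=7, so D=7.
Step 7. [col 3: V + P ≡ S (mod 10)] no forcing yet in column 3 (carry-in 1); S=5 is free and consistent — try it. So S=5.
Step 8. [col 3: V + P ≡ S (mod 10)] in column 3 we have V+P≡S with carry-in 1; given V=4, S=5 and digits 2,4,5,6,7,8,9 already taken and all letters distinct, that pins P to 0, so P=0.
Step 9. [col 5: G + Y ≡ V (mod 10)] from column 5 (G=2, V=4, carry-in 1, digits 0,2,4,5,6,7,8,9 already taken and all letters distinct): Y must equal 1, so Y=1.

Answer: D=7, G=2, N=8, O=6, P=0, S=5, V=4, X=9, Y=1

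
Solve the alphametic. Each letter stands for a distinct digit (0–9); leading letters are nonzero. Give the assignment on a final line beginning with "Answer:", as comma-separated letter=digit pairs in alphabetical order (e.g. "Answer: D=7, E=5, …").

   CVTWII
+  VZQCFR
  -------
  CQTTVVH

Step 1. [C] C is the leading digit of a 7-digit sum of two 6-digit numbers; the final carry is exactly 1, so C=1.
Step 2. [col 1: I + R ≡ H (mod 10)] no forcing yet in column 1 (carry-in 0); I=3 is free and consistent — try it ⇒ I=3.
Step 3. [col 1: I + R ≡ H (mod 10)] H=9 is one option consistent with column 1 (I + R ≡ H (mod 10), carry-in 0) — take it ⇒ H=9.
Step 4. [col 1: I + R ≡ H (mod 10)] in column 1 we have I+R≡H with carry-in 0; given I=3, H=9 and digits 1,3,9 already taken and all letters distinct, that pins R to 6, so R=6.
Step 5. [col 2: I + F ≡ V (mod 10)] F=5 is one option consistent with column 2 (I + F ≡ V (mod 10), carry-in 0) — take it, so F=5.
Step 6. [col 2: I + F ≡ V (mod 10)] from column 2 (I=3, F=5, carry-in 0, digits 1,3,5,6,9 already taken and all letters distinct): V must equal 8. So V=8.
Step 7. [col 3: W + C ≡ V (mod 10)] column 3: given C=1, V=8, carry-in 0, and digits 1,3,5,6,8,9 already taken and all letters distinct, W+C≡V (mod 10) forces W=7, so W=7.
Step 8. [col 4: T + Q ≡ T (mod 10)] in column 4 we have T+Q≡T with carry-in 0; given nothing yet and digits 1,3,5,6,7,8,9 already taken and all letters distinct, that pins Q to 0 ⇒ Q=0.
Step 9. [col 4: T + Q ≡ T (mod 10)] several values work for T in column 4 (T + Q ≡ T (mod 10), carry-in 0); try T=2. So T=2.
Step 10. [col 5: V + Z ≡ T (mod 10)] in column 5 we have V+Z≡T with carry-in 0; given V=8, T=2 and digits 0,1,2,3,5,6,7,8,9 already taken and all letters distinct, that pins Z to 4. So Z=4.

Answer: C=1, F=5, H=9, I=3, Q=0, R=6, T=2, V=8, W=7, Z=4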